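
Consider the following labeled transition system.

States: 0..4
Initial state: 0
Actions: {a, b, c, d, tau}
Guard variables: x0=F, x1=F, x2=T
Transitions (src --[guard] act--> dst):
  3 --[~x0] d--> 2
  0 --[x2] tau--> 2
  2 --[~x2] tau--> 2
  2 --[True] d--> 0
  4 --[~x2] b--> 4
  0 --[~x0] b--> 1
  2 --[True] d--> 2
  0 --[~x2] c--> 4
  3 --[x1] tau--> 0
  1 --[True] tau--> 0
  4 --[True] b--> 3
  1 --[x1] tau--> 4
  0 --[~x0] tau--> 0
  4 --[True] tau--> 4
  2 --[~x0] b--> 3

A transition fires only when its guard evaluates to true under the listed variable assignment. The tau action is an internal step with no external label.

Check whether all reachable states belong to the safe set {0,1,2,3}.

Answer: INVARIANT HOLDS

Analysis:
Inv-set: {0,1,2,3}
R = {0,1,2,3}
  0: safe
  1: safe
  2: safe
  3: safe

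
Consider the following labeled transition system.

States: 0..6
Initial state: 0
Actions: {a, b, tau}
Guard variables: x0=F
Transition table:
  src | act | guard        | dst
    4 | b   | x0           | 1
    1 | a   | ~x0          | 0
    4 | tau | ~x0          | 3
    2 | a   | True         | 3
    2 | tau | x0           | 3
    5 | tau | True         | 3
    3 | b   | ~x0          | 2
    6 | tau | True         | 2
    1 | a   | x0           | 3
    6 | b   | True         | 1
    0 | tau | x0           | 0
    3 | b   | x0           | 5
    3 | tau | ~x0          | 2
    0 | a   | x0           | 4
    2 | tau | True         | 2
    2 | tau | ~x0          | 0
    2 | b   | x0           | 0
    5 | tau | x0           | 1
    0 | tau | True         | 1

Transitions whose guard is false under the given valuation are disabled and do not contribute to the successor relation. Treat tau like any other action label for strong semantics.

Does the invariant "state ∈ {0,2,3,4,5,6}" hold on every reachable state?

Answer: INVARIANT VIOLATED at state 1

Trace:
Allowed set {0,2,3,4,5,6}
R = {0,1}
  0: safe
  1: outside
reach 1 via tau — violates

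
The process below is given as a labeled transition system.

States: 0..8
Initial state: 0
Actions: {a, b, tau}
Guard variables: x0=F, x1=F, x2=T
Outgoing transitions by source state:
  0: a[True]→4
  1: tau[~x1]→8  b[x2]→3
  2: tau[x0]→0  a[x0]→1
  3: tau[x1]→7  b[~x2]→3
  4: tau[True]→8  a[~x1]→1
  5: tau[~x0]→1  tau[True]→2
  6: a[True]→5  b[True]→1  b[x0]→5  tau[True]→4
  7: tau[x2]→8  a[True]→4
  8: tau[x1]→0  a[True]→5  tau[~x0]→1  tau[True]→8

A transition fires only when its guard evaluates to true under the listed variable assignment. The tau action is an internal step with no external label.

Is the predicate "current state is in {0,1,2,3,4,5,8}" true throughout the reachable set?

Answer: INVARIANT HOLDS

Working:
Inv-set: {0,1,2,3,4,5,8}
R = {0,1,2,3,4,5,8}
  0: safe
  1: safe
  2: safe
  3: safe
  4: safe
  5: safe
  8: safe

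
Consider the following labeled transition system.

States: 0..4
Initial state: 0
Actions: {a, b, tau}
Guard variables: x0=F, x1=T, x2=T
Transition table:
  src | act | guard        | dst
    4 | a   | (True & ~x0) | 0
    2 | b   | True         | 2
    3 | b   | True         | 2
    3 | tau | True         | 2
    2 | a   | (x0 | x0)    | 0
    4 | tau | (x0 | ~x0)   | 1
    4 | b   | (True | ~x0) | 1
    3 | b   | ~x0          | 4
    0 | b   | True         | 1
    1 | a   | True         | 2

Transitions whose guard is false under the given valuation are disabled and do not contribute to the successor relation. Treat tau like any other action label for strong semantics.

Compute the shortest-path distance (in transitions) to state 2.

Answer: 2

Trace:
Layered search for 2:
  depth 0: {0}
  depth 1: {1}
  depth 2: {2}
depth(2)=2, e.g. b·a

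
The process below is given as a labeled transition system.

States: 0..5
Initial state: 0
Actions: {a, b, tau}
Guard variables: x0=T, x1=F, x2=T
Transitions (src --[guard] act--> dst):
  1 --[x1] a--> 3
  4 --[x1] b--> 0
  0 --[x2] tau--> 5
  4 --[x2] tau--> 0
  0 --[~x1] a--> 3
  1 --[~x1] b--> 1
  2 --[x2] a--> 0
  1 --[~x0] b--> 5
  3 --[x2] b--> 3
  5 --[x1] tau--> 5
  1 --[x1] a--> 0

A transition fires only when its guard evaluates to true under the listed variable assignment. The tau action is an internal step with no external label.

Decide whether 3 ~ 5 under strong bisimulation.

Answer: NOT BISIMILAR

Analysis:
Bisimulation quotient by refinement:
  π0 = {{0,1,2,3,4,5}}
  π1 = {{0},{1,3},{2},{4},{5}}
Fixed point at round 2; 5 class(es).
3∈{1,3}, 5∈{5}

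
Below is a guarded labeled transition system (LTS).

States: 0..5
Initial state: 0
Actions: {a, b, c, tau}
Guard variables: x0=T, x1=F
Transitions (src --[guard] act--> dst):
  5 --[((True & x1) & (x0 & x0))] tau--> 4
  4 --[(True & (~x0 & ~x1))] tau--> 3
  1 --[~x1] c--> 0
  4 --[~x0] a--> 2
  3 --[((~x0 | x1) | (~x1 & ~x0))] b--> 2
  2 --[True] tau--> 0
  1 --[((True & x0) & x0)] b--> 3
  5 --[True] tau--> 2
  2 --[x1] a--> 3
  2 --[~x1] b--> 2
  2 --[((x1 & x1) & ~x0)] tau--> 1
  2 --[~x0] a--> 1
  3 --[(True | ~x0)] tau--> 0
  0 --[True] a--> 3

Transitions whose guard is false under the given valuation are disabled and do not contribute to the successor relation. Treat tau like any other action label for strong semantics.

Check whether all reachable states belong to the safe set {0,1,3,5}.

Answer: INVARIANT HOLDS

Working:
Safe = {0,1,3,5}
Reachable = {0,3}
  0: ok
  3: ok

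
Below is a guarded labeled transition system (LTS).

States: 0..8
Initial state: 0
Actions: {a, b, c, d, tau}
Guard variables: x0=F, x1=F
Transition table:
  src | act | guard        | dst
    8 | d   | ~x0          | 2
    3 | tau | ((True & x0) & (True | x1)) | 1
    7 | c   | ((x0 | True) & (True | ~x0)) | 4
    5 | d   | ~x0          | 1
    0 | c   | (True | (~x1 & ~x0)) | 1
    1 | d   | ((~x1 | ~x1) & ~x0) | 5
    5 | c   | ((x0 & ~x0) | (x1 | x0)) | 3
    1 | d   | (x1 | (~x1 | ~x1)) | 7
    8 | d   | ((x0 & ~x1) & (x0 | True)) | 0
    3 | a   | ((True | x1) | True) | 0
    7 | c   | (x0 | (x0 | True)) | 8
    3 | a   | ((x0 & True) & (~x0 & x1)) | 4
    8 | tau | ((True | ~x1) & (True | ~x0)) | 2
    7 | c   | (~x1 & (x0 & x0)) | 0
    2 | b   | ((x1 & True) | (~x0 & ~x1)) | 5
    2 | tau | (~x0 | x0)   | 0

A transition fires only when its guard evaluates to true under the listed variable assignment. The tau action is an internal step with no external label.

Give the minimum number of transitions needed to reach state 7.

Breadth-first toward 7:
  depth 0: {0}
  depth 1: {1}
  depth 2: {5,7}
depth(7)=2, e.g. c·d

Answer: 2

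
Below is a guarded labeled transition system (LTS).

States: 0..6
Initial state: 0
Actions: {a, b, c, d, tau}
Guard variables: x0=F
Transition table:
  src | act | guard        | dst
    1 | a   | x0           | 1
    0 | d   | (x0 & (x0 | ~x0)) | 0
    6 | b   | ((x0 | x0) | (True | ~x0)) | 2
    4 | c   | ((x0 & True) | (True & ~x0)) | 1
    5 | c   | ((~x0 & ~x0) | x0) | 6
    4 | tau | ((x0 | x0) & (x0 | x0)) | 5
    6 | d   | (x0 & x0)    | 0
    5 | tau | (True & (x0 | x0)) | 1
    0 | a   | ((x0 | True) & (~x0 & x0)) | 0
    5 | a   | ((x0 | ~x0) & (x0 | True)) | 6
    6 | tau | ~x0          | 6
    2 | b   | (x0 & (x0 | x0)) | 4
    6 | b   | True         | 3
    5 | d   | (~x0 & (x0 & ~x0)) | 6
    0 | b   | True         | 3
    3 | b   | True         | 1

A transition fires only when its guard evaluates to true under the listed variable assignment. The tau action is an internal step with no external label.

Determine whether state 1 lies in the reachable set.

After dropping false guards: 8 live edges.
Layer 0: {0}
Layer 1: {3}  now seen {0,3}
Layer 2: {1}  now seen {0,1,3}
Reachable = {0,1,3}
trace reaching 1: b·b

Answer: REACHABLE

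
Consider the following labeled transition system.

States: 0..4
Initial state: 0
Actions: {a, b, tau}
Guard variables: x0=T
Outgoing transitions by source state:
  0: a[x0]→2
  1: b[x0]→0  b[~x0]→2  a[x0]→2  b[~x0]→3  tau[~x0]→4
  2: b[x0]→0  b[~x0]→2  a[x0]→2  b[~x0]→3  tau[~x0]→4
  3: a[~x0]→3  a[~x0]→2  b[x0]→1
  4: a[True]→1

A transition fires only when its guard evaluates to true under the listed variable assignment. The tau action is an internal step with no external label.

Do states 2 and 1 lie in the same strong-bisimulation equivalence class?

Compute ~ classes (split until stable):
  π0 = {{0,1,2,3,4}}
  π1 = {{0,4},{1,2},{3}}
Fixed point at round 2; 3 class(es).
[2]={1,2}  [1]={1,2}

Answer: BISIMILAR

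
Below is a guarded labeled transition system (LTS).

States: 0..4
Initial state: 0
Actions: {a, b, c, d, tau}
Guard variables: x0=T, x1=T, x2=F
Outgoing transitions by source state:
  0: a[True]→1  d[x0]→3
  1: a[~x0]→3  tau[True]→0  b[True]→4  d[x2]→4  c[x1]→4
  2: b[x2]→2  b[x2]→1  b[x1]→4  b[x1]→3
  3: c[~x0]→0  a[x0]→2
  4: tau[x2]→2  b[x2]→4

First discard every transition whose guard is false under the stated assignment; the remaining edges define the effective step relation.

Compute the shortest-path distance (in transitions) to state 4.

BFS to 4:
  Layer 0: {0}
  Layer 1: {1,3}
  Layer 2: {2,4}
4 enters at depth 2; path a·b

Answer: 2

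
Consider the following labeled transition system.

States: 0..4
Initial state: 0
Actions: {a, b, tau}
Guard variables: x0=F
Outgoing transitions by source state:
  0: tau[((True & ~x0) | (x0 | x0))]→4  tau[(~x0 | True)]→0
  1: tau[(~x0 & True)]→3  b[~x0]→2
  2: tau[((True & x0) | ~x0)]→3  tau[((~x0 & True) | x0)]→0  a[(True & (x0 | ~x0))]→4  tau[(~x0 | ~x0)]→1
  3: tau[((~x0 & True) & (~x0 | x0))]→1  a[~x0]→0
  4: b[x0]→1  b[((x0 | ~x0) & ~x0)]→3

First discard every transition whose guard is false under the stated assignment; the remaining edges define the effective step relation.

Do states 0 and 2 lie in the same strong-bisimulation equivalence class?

Bisimulation quotient by refinement:
  P[0] = {{0,1,2,3,4}}
  P[1] = {{0},{1},{2,3},{4}}
  P[2] = {{0},{1},{2},{3},{4}}
5 equivalence class(es) (converged in 3)
class of 0: {0}; class of 2: {2}

Answer: NOT BISIMILAR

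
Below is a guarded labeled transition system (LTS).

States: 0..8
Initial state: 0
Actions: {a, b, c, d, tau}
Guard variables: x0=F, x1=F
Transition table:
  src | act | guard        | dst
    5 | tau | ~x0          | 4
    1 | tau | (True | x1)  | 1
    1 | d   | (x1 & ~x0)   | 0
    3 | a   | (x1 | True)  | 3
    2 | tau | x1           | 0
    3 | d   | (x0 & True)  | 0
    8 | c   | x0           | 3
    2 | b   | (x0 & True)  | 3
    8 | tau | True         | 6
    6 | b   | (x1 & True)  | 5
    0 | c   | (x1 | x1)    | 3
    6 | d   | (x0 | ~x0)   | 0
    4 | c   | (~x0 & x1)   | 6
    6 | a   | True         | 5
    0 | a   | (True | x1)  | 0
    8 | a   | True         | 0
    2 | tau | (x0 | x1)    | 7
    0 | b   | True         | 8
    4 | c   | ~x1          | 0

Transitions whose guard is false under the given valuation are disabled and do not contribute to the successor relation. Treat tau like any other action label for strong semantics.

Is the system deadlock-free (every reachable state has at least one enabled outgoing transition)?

Answer: DEADLOCK-FREE

Trace:
R = {0,4,5,6,8}
  0: a→0  b→8  [deg 2]
  4: c→0  [deg 1]
  5: tau→4  [deg 1]
  6: a→5  d→0  [deg 2]
  8: a→0  tau→6  [deg 2]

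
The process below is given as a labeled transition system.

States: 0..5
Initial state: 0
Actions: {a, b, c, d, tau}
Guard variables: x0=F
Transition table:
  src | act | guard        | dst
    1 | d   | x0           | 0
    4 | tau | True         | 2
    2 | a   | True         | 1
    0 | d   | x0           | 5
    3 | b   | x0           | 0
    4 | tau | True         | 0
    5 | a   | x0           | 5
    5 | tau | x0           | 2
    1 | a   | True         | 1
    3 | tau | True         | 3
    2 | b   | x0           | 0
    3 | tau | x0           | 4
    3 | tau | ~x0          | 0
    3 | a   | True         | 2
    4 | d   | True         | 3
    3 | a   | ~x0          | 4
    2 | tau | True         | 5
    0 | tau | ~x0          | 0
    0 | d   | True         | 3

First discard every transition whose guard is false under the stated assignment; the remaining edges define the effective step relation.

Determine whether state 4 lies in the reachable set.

Answer: REACHABLE

Analysis:
Guard filter leaves 12 enabled edge(s).
depth 0: {0}
depth 1: {3}  total {0,3}
depth 2: {2,4}  total {0,2,3,4}
depth 3: {1,5}  total {0,1,2,3,4,5}
Reachable = {0,1,2,3,4,5}
witness 4: d·a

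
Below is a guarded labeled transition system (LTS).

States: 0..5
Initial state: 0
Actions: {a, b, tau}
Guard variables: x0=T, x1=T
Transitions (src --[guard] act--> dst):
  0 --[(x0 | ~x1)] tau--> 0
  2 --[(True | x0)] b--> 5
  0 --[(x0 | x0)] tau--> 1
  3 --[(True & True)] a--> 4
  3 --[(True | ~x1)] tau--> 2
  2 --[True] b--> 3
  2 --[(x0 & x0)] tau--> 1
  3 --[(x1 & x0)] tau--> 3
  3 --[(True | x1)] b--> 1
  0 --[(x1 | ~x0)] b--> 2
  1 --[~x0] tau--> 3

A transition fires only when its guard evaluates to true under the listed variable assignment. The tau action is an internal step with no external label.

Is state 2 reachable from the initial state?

After dropping false guards: 10 live edges.
depth 0: {0}
depth 1: {1,2}  cumulative {0,1,2}
depth 2: {3,5}  cumulative {0,1,2,3,5}
depth 3: {4}  cumulative {0,1,2,3,4,5}
Reachable = {0,1,2,3,4,5}
Path to 2: b

Answer: REACHABLE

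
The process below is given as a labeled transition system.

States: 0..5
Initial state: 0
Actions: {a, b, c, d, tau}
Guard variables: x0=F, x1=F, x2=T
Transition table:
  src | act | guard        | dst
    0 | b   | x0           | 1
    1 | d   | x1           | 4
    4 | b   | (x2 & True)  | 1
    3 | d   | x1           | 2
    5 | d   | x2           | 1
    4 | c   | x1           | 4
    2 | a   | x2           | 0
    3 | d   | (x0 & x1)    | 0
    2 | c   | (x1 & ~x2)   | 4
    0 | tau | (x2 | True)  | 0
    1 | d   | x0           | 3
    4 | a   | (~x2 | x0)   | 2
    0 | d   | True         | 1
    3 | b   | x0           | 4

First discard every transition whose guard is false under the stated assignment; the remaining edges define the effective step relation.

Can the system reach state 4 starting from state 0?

After dropping false guards: 5 live edges.
depth 0: {0}
depth 1: {1}  now seen {0,1}
R = {0,1}

Answer: UNREACHABLE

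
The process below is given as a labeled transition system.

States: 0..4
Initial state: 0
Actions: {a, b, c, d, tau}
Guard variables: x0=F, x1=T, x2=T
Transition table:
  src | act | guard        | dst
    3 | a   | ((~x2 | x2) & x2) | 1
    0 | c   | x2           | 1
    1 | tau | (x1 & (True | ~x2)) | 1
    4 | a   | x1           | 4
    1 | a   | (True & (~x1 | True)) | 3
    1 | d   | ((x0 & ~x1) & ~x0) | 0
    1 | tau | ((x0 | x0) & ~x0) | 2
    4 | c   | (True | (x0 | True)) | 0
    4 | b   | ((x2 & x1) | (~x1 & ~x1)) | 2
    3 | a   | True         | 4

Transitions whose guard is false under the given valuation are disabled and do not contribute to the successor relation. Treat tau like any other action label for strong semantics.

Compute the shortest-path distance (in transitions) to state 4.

Answer: 3

Trace:
Layered search for 4:
  Layer 0: {0}
  Layer 1: {1}
  Layer 2: {3}
  Layer 3: {4}
depth(4)=3, e.g. c·a·a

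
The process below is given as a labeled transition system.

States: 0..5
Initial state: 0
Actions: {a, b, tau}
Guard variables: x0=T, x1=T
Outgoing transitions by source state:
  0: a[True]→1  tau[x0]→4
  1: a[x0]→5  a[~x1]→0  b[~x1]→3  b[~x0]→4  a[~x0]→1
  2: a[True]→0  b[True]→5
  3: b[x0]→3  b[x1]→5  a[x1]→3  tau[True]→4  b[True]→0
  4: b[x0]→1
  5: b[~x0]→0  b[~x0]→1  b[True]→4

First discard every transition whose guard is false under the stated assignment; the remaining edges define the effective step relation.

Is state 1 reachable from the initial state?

12 transition(s) survive guard evaluation.
Layer 0: {0}
Layer 1: {1,4}  now seen {0,1,4}
Layer 2: {5}  now seen {0,1,4,5}
Reach set: {0,1,4,5}
trace reaching 1: a

Answer: REACHABLE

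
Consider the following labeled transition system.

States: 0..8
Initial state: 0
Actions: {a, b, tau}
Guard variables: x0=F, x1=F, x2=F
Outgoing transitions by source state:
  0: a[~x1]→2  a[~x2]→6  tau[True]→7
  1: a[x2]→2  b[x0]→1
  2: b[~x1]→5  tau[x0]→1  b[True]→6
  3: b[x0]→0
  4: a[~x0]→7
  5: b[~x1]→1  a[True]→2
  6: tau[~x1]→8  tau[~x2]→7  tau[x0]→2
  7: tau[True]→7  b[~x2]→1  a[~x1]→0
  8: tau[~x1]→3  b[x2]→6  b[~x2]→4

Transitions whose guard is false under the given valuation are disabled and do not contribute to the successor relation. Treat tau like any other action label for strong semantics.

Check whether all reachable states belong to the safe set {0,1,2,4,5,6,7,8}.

Answer: INVARIANT VIOLATED at state 3

Trace:
Allowed set {0,1,2,4,5,6,7,8}
Reachable = {0,1,2,3,4,5,6,7,8}
  0: ok
  1: ok
  2: ok
  3: ✗ unsafe
  4: ok
  5: ok
  6: ok
  7: ok
  8: ok
witness against invariant: a·tau·tau → 3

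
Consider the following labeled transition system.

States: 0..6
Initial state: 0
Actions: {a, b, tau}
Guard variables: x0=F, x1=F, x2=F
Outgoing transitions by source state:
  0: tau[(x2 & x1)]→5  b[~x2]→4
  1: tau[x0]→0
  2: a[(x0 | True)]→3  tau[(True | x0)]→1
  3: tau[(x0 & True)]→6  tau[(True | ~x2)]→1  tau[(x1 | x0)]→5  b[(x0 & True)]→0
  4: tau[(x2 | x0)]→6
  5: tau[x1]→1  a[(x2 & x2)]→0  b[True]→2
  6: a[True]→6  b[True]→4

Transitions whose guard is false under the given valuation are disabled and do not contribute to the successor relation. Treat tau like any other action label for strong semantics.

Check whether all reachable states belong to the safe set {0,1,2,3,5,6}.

Safe = {0,1,2,3,5,6}
R = {0,4}
  0: safe
  4: ✗ unsafe
counterexample path to 4: b

Answer: INVARIANT VIOLATED at state 4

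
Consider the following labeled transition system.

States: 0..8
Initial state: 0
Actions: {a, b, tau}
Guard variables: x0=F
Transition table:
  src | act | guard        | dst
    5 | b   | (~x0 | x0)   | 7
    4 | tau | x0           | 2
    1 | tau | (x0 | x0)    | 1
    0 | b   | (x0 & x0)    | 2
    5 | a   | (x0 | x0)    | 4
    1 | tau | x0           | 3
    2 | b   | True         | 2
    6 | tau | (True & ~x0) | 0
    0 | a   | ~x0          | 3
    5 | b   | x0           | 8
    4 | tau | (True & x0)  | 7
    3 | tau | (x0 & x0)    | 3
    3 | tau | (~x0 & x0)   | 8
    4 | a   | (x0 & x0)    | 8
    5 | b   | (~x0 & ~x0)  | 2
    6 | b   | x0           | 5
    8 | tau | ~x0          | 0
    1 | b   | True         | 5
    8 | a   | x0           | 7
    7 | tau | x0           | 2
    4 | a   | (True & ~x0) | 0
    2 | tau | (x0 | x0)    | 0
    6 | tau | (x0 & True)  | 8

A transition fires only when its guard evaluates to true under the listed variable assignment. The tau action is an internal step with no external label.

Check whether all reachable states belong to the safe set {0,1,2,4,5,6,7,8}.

Answer: INVARIANT VIOLATED at state 3

Trace:
Allowed set {0,1,2,4,5,6,7,8}
Reach set: {0,3}
  0: ✓
  3: outside
witness against invariant: a → 3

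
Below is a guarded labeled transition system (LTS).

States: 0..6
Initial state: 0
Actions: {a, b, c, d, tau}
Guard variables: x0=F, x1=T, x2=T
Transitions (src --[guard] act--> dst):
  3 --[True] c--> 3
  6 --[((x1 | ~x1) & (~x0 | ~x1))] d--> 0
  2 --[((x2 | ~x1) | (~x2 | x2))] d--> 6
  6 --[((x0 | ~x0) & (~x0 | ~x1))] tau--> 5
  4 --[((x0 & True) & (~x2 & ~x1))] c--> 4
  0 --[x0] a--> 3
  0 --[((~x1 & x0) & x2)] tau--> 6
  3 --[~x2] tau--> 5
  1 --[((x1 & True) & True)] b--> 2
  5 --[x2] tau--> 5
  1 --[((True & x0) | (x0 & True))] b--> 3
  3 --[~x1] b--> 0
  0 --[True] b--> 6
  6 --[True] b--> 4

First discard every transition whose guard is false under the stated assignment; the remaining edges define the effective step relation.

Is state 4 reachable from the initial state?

8 transition(s) survive guard evaluation.
Layer 0: {0}
Layer 1: {6}  now seen {0,6}
Layer 2: {4,5}  now seen {0,4,5,6}
Reachable = {0,4,5,6}
Path to 4: b·b

Answer: REACHABLE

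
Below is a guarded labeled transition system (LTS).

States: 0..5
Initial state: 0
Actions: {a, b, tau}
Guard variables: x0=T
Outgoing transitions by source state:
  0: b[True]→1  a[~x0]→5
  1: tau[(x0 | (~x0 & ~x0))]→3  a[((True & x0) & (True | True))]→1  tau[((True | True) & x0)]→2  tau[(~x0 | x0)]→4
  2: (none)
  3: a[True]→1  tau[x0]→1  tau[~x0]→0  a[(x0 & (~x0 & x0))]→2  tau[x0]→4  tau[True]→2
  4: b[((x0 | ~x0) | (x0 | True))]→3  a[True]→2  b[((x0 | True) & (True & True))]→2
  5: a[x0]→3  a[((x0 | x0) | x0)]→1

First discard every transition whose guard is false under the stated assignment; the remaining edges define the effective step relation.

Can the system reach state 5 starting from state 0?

Answer: UNREACHABLE

Working:
14 transition(s) survive guard evaluation.
Layer 0: {0}
Layer 1: {1}  cumulative {0,1}
Layer 2: {2,3,4}  cumulative {0,1,2,3,4}
Reach set: {0,1,2,3,4}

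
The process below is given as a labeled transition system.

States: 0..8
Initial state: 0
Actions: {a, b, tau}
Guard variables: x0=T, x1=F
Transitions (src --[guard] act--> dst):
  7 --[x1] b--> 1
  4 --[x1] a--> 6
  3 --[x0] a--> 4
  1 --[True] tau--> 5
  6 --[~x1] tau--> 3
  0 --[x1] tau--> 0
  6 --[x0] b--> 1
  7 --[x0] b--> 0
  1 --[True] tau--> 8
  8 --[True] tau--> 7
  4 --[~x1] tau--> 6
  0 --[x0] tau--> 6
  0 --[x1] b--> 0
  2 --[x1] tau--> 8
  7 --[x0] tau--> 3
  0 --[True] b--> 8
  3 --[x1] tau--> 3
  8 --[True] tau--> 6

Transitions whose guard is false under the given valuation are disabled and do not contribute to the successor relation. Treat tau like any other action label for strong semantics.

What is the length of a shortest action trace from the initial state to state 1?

BFS to 1:
  Layer 0: {0}
  Layer 1: {6,8}
  Layer 2: {1,3,7}
first hit 1 at d=2 via tau·b

Answer: 2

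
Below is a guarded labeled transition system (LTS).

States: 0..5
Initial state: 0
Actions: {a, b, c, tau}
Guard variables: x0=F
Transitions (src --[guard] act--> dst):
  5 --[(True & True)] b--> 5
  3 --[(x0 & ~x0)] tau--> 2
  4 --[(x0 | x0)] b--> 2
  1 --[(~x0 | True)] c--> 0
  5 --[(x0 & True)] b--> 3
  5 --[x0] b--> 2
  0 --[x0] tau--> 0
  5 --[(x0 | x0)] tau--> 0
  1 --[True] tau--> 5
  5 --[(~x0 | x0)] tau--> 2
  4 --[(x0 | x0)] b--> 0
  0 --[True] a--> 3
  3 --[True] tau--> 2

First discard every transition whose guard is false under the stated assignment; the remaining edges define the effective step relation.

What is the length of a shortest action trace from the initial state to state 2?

Answer: 2

Analysis:
BFS to 2:
  depth 0: {0}
  depth 1: {3}
  depth 2: {2}
2 enters at depth 2; path a·tau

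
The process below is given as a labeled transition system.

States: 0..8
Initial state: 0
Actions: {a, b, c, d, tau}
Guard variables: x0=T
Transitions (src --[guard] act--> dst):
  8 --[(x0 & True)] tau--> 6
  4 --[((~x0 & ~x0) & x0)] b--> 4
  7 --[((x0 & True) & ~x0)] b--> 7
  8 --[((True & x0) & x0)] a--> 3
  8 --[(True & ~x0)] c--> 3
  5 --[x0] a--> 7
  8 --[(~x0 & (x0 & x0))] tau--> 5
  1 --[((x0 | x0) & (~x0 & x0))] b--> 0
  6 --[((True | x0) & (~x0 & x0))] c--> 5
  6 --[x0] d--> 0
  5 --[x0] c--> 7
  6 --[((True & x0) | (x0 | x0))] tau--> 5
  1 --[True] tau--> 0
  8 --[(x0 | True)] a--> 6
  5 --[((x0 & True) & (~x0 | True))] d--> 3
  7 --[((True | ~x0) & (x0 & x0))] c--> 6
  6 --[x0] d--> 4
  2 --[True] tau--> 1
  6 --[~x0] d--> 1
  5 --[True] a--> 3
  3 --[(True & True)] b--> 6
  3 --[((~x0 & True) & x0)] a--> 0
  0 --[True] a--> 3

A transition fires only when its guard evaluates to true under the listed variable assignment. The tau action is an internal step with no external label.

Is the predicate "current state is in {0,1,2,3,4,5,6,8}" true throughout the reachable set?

Answer: INVARIANT VIOLATED at state 7

Trace:
Allowed set {0,1,2,3,4,5,6,8}
Reachable = {0,3,4,5,6,7}
  0: ✓
  3: ✓
  4: ✓
  5: ✓
  6: ✓
  7: ✗ unsafe
witness against invariant: a·b·tau·a → 7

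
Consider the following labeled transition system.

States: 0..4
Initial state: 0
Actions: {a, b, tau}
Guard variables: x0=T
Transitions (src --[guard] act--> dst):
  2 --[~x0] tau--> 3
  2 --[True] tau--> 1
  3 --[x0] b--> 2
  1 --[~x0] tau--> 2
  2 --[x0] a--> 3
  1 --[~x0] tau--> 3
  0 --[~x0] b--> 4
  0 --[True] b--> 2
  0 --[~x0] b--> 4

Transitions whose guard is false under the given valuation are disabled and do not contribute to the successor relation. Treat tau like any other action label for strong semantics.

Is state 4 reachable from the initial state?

Answer: UNREACHABLE

Working:
Guard filter leaves 4 enabled edge(s).
Layer 0: {0}
Layer 1: {2}  cumulative {0,2}
Layer 2: {1,3}  cumulative {0,1,2,3}
Reachable = {0,1,2,3}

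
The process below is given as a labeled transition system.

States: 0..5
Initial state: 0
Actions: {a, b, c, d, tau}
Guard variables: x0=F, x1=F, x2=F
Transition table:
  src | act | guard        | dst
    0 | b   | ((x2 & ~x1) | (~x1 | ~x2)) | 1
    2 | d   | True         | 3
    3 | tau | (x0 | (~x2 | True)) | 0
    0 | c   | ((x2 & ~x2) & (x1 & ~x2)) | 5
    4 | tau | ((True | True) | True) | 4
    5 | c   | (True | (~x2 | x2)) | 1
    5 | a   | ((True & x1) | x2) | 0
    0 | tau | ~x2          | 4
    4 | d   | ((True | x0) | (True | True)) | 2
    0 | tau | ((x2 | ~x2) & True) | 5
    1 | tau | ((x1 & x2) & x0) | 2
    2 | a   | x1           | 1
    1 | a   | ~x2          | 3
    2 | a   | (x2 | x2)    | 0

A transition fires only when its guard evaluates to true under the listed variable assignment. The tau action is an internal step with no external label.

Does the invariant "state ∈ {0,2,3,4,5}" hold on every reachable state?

Allowed set {0,2,3,4,5}
Reachable = {0,1,2,3,4,5}
  0: safe
  1: outside
  2: safe
  3: safe
  4: safe
  5: safe
witness against invariant: b → 1

Answer: INVARIANT VIOLATED at state 1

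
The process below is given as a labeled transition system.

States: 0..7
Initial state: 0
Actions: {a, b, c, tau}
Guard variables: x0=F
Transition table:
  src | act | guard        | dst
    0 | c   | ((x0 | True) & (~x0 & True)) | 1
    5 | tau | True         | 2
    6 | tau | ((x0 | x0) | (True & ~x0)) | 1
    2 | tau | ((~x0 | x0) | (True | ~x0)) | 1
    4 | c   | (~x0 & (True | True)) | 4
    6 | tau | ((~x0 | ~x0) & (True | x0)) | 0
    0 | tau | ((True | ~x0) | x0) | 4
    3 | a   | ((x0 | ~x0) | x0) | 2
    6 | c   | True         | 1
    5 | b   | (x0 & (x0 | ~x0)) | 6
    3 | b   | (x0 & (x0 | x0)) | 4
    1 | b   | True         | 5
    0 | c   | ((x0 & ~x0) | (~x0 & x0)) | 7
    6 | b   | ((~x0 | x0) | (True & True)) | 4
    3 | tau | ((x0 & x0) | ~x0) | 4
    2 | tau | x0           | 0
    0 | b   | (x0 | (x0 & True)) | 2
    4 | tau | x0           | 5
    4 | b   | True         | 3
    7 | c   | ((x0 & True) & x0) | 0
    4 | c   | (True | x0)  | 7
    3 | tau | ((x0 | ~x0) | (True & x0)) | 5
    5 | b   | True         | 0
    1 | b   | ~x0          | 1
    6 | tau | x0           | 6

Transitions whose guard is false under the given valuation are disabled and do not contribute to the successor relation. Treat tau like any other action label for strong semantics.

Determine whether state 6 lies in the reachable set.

Guard filter leaves 17 enabled edge(s).
Layer 0: {0}
Layer 1: {1,4}  total {0,1,4}
Layer 2: {3,5,7}  total {0,1,3,4,5,7}
Layer 3: {2}  total {0,1,2,3,4,5,7}
R = {0,1,2,3,4,5,7}

Answer: UNREACHABLE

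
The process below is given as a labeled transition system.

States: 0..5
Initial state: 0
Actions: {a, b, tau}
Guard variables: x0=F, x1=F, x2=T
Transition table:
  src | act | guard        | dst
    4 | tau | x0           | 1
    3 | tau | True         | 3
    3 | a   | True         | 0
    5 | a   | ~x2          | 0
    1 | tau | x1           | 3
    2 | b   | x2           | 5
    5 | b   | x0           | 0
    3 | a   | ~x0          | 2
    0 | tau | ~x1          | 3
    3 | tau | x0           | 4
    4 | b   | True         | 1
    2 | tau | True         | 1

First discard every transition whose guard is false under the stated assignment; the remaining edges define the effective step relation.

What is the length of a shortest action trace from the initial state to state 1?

Layered search for 1:
  Layer 0: {0}
  Layer 1: {3}
  Layer 2: {2}
  Layer 3: {1,5}
1 enters at depth 3; path tau·a·tau

Answer: 3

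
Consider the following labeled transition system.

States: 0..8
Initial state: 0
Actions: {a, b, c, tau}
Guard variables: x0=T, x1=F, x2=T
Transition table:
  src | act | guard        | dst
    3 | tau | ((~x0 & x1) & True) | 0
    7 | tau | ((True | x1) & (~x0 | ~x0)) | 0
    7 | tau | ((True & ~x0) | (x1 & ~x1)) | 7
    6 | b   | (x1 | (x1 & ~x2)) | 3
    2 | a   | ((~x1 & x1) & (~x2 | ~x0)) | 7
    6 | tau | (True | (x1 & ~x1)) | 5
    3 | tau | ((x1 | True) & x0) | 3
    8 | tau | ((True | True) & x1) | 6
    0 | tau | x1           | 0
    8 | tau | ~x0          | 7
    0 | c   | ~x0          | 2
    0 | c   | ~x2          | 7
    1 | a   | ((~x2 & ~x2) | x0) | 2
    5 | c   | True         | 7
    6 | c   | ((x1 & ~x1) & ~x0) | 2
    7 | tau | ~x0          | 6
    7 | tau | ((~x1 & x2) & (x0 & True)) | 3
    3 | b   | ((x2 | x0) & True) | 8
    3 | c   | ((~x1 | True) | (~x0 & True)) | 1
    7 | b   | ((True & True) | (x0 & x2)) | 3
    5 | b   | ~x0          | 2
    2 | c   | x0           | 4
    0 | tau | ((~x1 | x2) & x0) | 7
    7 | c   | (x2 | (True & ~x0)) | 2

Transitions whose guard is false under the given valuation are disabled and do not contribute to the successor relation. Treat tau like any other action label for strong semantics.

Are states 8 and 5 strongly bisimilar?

Answer: NOT BISIMILAR

Trace:
Compute ~ classes (split until stable):
  P[0] = {{0,1,2,3,4,5,6,7,8}}
  P[1] = {{0,6},{1},{2,5},{3,7},{4,8}}
  P[2] = {{0},{1},{2},{3},{4,8},{5},{6},{7}}
stable after 3 split(s): 8 block(s)
8∈{4,8}, 5∈{5}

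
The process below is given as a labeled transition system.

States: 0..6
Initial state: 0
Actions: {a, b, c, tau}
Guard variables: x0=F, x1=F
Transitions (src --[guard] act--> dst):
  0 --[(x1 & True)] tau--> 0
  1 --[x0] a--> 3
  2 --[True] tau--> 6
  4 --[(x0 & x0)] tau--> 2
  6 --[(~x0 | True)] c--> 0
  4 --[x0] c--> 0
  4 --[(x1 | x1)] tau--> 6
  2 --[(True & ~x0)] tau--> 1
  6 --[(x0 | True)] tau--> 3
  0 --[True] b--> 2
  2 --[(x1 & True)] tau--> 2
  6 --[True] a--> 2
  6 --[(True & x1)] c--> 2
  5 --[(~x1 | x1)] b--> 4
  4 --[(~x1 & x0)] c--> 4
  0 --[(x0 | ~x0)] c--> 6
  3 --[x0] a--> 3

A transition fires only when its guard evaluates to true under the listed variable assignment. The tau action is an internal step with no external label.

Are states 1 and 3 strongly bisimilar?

Compute ~ classes (split until stable):
  π0 = {{0,1,2,3,4,5,6}}
  π1 = {{0},{1,3,4},{2},{5},{6}}
Fixed point at round 2; 5 class(es).
class of 1: {1,3,4}; class of 3: {1,3,4}

Answer: BISIMILAR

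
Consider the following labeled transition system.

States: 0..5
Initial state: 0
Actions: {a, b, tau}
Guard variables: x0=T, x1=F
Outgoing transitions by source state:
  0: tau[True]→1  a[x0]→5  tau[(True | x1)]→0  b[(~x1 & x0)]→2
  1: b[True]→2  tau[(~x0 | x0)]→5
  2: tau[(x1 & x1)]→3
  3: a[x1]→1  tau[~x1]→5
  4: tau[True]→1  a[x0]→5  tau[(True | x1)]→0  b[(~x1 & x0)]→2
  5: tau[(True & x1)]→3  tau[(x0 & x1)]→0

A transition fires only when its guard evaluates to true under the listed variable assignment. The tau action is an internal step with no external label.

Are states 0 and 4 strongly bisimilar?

Answer: BISIMILAR

Trace:
Refine partition for ~:
  P[0] = {{0,1,2,3,4,5}}
  P[1] = {{0,4},{1},{2,5},{3}}
4 equivalence class(es) (converged in 2)
[0]={0,4}  [4]={0,4}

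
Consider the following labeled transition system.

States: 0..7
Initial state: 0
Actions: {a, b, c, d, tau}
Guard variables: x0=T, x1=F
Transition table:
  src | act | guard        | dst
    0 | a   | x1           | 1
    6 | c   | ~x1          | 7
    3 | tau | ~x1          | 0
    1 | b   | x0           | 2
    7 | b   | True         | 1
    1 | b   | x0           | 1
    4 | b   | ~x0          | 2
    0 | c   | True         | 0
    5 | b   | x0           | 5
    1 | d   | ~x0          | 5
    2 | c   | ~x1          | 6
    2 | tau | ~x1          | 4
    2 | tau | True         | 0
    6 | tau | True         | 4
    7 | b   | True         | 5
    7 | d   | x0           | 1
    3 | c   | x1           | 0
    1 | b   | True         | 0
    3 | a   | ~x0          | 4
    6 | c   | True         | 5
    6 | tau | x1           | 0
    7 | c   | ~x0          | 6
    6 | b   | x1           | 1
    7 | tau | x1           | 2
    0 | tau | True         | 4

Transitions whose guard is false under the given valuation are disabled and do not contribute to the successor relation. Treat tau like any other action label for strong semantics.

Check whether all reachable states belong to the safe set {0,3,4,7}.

Inv-set: {0,3,4,7}
Reachable = {0,4}
  0: safe
  4: safe

Answer: INVARIANT HOLDS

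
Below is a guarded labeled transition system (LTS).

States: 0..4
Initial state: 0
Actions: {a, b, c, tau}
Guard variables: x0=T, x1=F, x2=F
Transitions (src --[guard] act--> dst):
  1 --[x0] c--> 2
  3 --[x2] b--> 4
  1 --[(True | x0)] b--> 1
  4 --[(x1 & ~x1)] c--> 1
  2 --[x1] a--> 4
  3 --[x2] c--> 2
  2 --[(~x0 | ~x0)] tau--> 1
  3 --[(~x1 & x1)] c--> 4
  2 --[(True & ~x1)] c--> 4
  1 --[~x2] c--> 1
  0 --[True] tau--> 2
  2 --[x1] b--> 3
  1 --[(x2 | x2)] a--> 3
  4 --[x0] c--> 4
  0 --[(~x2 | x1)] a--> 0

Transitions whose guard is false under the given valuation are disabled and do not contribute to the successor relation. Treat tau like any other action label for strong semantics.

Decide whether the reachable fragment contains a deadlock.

R = {0,2,4}
  0: a→0  tau→2  [2 exit(s)]
  2: c→4  [1 exit(s)]
  4: c→4  [1 exit(s)]

Answer: DEADLOCK-FREE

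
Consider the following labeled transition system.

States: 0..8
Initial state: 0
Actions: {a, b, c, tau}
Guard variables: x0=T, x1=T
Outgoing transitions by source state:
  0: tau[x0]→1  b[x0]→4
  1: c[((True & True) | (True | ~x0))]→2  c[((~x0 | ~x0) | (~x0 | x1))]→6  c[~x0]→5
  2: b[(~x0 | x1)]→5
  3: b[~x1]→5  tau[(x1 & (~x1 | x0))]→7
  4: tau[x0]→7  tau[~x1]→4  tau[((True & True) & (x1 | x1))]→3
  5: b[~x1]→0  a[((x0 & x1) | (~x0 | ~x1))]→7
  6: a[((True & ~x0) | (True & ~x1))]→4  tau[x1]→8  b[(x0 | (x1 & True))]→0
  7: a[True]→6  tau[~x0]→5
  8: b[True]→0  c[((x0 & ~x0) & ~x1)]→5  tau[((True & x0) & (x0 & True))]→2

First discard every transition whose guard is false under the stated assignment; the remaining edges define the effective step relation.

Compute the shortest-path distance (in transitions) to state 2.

Breadth-first toward 2:
  Layer 0: {0}
  Layer 1: {1,4}
  Layer 2: {2,3,6,7}
first hit 2 at d=2 via tau·c

Answer: 2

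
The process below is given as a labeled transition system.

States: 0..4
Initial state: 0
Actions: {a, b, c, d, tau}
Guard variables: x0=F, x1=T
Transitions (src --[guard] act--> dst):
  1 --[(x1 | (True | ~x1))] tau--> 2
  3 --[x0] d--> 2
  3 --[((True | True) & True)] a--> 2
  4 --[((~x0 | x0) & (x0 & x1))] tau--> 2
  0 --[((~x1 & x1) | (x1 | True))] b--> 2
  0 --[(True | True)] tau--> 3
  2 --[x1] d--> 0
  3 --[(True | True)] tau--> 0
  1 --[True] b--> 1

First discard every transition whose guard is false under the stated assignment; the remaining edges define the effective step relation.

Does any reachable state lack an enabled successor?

Answer: DEADLOCK-FREE

Working:
R = {0,2,3}
  0: b→2  tau→3  [deg 2]
  2: d→0  [deg 1]
  3: a→2  tau→0  [deg 2]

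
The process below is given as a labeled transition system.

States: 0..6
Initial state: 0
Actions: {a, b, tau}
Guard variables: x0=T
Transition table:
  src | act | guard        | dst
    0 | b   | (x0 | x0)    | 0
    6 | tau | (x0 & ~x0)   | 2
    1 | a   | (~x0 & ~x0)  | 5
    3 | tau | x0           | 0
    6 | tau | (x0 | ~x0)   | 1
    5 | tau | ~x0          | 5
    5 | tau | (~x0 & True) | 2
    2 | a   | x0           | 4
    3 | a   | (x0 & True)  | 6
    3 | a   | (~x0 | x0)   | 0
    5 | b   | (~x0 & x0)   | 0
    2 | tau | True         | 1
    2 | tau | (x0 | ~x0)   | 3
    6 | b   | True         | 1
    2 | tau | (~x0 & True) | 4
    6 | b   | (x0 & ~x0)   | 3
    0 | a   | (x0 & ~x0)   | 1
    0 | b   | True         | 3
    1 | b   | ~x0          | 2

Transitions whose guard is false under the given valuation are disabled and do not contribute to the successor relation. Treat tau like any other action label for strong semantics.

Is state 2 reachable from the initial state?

10 transition(s) survive guard evaluation.
Layer 0: {0}
Layer 1: {3}  total {0,3}
Layer 2: {6}  total {0,3,6}
Layer 3: {1}  total {0,1,3,6}
Reach set: {0,1,3,6}

Answer: UNREACHABLE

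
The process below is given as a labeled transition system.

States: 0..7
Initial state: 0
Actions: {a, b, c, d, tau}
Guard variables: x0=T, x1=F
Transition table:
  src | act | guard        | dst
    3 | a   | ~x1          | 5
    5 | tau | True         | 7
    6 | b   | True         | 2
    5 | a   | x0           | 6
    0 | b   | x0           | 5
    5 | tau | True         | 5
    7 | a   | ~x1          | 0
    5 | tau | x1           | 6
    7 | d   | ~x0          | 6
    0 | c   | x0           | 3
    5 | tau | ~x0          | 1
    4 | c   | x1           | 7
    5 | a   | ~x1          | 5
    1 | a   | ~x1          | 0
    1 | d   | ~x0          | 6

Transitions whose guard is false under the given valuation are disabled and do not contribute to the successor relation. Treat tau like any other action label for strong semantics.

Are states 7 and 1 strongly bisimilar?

Answer: BISIMILAR

Trace:
Refine partition for ~:
  P[0] = {{0,1,2,3,4,5,6,7}}
  P[1] = {{0},{1,3,7},{2,4},{5},{6}}
  P[2] = {{0},{1,7},{2,4},{3},{5},{6}}
Fixed point at round 3; 6 class(es).
7∈{1,7}, 1∈{1,7}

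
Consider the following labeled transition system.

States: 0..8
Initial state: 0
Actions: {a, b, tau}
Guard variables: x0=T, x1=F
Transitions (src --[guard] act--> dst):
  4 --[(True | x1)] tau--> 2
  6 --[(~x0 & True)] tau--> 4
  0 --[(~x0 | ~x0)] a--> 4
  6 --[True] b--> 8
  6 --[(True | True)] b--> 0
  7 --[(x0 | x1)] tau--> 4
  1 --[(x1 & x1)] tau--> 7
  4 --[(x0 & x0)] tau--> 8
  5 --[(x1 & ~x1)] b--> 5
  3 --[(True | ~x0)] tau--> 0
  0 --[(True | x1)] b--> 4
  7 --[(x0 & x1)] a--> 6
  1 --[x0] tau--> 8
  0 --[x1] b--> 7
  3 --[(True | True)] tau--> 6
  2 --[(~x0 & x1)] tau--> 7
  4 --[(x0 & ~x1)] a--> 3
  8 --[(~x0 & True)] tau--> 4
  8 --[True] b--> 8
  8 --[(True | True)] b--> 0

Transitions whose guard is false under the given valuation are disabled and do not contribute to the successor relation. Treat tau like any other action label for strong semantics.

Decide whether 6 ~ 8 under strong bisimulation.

Answer: BISIMILAR

Trace:
Compute ~ classes (split until stable):
  π0 = {{0,1,2,3,4,5,6,7,8}}
  π1 = {{0,6,8},{1,3,7},{2,5},{4}}
  π2 = {{0},{1,3},{2,5},{4},{6,8},{7}}
  π3 = {{0},{1},{2,5},{3},{4},{6,8},{7}}
stable after 4 split(s): 7 block(s)
class of 6: {6,8}; class of 8: {6,8}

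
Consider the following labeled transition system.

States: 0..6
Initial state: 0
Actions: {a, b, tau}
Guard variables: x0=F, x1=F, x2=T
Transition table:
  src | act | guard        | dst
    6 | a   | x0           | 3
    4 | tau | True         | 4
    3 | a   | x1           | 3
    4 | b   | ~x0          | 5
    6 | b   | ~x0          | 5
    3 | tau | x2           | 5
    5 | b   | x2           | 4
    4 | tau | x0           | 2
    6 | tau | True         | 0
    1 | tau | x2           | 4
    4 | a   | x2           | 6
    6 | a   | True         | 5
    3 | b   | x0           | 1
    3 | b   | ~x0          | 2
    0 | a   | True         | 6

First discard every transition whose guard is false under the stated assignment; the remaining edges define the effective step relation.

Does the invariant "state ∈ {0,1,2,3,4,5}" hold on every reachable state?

Answer: INVARIANT VIOLATED at state 6

Working:
Safe = {0,1,2,3,4,5}
R = {0,4,5,6}
  0: ok
  4: ok
  5: ok
  6: VIOLATES
counterexample path to 6: a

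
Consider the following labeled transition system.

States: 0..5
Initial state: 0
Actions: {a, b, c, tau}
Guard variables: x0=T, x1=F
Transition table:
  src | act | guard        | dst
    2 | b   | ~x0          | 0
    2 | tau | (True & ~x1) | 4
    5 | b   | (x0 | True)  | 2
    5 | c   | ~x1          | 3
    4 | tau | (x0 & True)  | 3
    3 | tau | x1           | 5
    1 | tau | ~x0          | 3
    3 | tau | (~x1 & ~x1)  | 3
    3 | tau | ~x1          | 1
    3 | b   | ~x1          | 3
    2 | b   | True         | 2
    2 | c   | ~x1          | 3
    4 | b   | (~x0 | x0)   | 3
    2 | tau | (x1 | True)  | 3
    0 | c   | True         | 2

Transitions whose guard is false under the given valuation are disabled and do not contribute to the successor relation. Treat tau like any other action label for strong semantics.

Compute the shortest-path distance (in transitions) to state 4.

Answer: 2

Working:
Layered search for 4:
  Layer 0: {0}
  Layer 1: {2}
  Layer 2: {3,4}
4 enters at depth 2; path c·tau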